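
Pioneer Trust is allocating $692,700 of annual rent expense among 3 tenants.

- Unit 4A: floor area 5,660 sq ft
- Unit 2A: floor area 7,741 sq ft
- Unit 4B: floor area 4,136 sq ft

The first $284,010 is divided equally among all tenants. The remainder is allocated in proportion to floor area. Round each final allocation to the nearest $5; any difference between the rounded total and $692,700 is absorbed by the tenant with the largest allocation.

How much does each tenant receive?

Unit 4A: $226,575 · Unit 2A: $275,070 · Unit 4B: $191,055

$284,010 shared equally gives $94,670 per tenant.
Remainder $408,690 by floor area (total 17,537): Unit 4A 131,903.14 → $131,905; Unit 2A 180,399.69 → $180,400; Unit 4B 96,387.17 → $96,385.
Totals: Unit 4A $94,670 + $131,905 = $226,575; Unit 2A $94,670 + $180,400 = $275,070; Unit 4B $94,670 + $96,385 = $191,055.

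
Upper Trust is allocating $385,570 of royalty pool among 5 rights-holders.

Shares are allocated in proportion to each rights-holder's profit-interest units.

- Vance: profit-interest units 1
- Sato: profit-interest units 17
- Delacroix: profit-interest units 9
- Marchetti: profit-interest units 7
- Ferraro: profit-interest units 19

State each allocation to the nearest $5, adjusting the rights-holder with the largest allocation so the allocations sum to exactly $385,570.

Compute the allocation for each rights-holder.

Vance: $7,275; Sato: $123,675; Delacroix: $65,475; Marchetti: $50,925; Ferraro: $138,220

Profit-interest units total: 53.
Unrounded shares: Vance 1/53 × $385,570 = 7,274.91; Sato 17/53 × $385,570 = 123,673.40; Delacroix 9/53 × $385,570 = 65,474.15; Marchetti 7/53 × $385,570 = 50,924.34; Ferraro 19/53 × $385,570 = 138,223.21.
At nearest $5: Vance $7,275; Sato $123,675; Delacroix $65,475; Marchetti $50,925; Ferraro $138,225. Sum = $385,575.
Difference $385,570 − $385,575 = −$5 applied to largest allocation (Ferraro): Ferraro becomes $138,220.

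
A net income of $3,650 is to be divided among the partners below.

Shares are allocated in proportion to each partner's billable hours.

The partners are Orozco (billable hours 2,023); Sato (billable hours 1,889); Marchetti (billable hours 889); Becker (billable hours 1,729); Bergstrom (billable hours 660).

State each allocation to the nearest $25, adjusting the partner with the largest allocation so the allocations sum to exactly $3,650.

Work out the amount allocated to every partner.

Billable hours total: 7,190.
Raw shares: Orozco 2,023/7,190 × $3,650 = 1,026.97; Sato 1,889/7,190 × $3,650 = 958.95; Marchetti 889/7,190 × $3,650 = 451.30; Becker 1,729/7,190 × $3,650 = 877.73; Bergstrom 660/7,190 × $3,650 = 335.05.
After rounding ($25): Orozco $1,025; Sato $950; Marchetti $450; Becker $875; Bergstrom $325. Sum = $3,625.
Difference $3,650 − $3,625 = +$25 applied to largest allocation (Orozco): Orozco becomes $1,050.

Orozco: $1,050 · Sato: $950 · Marchetti: $450 · Becker: $875 · Bergstrom: $325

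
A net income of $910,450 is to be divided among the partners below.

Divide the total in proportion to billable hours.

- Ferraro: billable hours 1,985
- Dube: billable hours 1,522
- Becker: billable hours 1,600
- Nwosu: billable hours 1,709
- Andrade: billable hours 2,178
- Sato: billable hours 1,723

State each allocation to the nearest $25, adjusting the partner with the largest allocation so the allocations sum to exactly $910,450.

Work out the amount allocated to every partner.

Ferraro: $168,625 · Dube: $129,300 · Becker: $135,925 · Nwosu: $145,175 · Andrade: $185,050 · Sato: $146,375

Sum of billable hours: 10,717.
Raw shares: Ferraro 1,985/10,717 × $910,450 = 168,633.32; Dube 1,522/10,717 × $910,450 = 129,299.70; Becker 1,600/10,717 × $910,450 = 135,926.10; Nwosu 1,709/10,717 × $910,450 = 145,186.06; Andrade 2,178/10,717 × $910,450 = 185,029.40; Sato 1,723/10,717 × $910,450 = 146,375.42.
Rounded to nearest $25: Ferraro $168,625; Dube $129,300; Becker $135,925; Nwosu $145,175; Andrade $185,025; Sato $146,375. Sum = $910,425.
Difference $910,450 − $910,425 = +$25 applied to largest allocation (Andrade): Andrade becomes $185,050.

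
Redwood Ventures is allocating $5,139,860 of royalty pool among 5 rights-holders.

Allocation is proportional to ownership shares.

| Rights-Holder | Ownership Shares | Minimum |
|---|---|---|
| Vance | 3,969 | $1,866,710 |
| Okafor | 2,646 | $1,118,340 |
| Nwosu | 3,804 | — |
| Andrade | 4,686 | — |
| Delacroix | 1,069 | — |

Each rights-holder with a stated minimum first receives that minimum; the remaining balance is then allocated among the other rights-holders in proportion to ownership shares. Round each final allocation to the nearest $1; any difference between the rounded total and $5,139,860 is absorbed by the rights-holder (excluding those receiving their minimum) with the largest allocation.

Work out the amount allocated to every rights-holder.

Vance: $1,866,710 | Okafor: $1,118,340 | Nwosu: $857,506 | Andrade: $1,056,328 | Delacroix: $240,976

Fund the minimums — Vance $1,866,710; Okafor $1,118,340. Balance $2,154,810.
Balance split over remaining ownership shares 9,559: Nwosu 857,505.73 → $857,506; Andrade 1,056,328.03 → $1,056,328; Delacroix 240,976.24 → $240,976.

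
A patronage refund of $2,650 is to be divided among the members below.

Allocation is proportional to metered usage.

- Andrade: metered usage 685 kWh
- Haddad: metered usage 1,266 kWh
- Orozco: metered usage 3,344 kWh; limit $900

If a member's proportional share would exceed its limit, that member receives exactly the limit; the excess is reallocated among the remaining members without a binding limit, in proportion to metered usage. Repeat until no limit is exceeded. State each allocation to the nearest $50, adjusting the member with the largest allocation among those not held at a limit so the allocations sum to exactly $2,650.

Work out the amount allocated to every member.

Combined metered usage = 5,295.
Unconstrained shares: Andrade 342.82; Haddad 633.60; Orozco 1,673.58.
Capped: Orozco ($900); balance $1,750 reallocated over remaining metered usage 1,951.
Remaining shares: Andrade 614.43 → $600; Haddad 1,135.57 → $1,150.

Andrade: $600 · Haddad: $1,150 · Orozco: $900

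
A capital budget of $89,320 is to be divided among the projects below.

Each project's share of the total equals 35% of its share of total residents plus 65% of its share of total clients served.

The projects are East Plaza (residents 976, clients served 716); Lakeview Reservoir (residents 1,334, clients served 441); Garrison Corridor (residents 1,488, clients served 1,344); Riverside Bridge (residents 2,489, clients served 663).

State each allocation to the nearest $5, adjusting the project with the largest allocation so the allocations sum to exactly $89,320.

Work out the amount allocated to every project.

Totals — residents 6,287, clients served 3,164.
Composite weights (35% residents + 65% clients served): East Plaza 0.2014; Lakeview Reservoir 0.1649; Garrison Corridor 0.3589; Riverside Bridge 0.2748.
Unrounded shares: East Plaza 17,991.43; Lakeview Reservoir 14,725.45; Garrison Corridor 32,060.86; Riverside Bridge 24,542.27.
Rounded to nearest $5: East Plaza $17,990; Lakeview Reservoir $14,725; Garrison Corridor $32,060; Riverside Bridge $24,540. Sum = $89,315.
Difference $89,320 − $89,315 = +$5 applied to largest allocation (Garrison Corridor): Garrison Corridor becomes $32,065.

East Plaza: $17,990; Lakeview Reservoir: $14,725; Garrison Corridor: $32,065; Riverside Bridge: $24,540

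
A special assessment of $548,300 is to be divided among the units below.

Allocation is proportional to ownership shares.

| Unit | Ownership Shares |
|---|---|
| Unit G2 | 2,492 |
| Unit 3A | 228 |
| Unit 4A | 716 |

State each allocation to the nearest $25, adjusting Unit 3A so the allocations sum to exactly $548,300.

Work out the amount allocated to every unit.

Combined ownership shares = 3,436.
Unrounded shares: Unit G2 2,492/3,436 × $548,300 = 397,661.12; Unit 3A 228/3,436 × $548,300 = 36,383.12; Unit 4A 716/3,436 × $548,300 = 114,255.76.
At nearest $25: Unit G2 $397,650; Unit 3A $36,375; Unit 4A $114,250. Sum = $548,275.
Difference $548,300 − $548,275 = +$25 applied to Unit 3A: Unit 3A becomes $36,400.

Unit G2: $397,650 | Unit 3A: $36,400 | Unit 4A: $114,250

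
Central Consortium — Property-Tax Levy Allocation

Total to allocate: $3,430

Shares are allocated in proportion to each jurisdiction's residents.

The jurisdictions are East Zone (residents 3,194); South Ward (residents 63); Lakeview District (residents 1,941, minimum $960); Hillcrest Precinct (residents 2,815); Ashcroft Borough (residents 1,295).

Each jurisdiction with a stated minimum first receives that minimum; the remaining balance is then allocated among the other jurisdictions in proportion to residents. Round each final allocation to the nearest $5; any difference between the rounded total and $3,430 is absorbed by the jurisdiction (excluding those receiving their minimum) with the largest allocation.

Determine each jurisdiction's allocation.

Minimums first: Lakeview District $960. Balance $2,470.
Balance split over remaining residents 7,367: East Zone 1,070.88 → $1,070; South Ward 21.12 → $20; Hillcrest Precinct 943.81 → $945; Ashcroft Borough 434.19 → $435.

East Zone: $1,070 | South Ward: $20 | Lakeview District: $960 | Hillcrest Precinct: $945 | Ashcroft Borough: $435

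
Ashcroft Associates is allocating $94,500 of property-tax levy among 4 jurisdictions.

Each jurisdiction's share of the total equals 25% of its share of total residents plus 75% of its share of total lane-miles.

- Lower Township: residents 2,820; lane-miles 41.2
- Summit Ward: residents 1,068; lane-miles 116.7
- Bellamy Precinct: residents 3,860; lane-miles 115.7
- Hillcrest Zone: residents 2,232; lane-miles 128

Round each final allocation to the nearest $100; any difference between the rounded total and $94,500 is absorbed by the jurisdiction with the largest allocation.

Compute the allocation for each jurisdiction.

Lower Township: $13,900 | Summit Ward: $23,100 | Bellamy Precinct: $29,600 | Hillcrest Zone: $27,900

Residents total 9,980; lane-miles total 401.6.
Blended shares (25% residents + 75% lane-miles): Lower Township 0.1476; Summit Ward 0.2447; Bellamy Precinct 0.3128; Hillcrest Zone 0.2950.
Unrounded shares: Lower Township 13,946.64; Summit Ward 23,123.61; Bellamy Precinct 29,556.44; Hillcrest Zone 27,873.31.
At nearest $100: Lower Township $13,900; Summit Ward $23,100; Bellamy Precinct $29,600; Hillcrest Zone $27,900. Sum = $94,500.
Rounded total matches; no reconciliation needed.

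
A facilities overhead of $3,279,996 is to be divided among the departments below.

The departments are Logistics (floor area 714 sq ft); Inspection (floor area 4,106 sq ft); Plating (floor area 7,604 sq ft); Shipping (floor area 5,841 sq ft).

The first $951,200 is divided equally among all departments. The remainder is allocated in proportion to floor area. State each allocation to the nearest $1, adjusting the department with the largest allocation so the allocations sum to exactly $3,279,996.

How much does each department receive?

Logistics: $328,835 | Inspection: $761,317 | Plating: $1,207,314 | Shipping: $982,530

Equal tier: $951,200 ÷ 4 = $237,800 apiece.
Remainder $2,328,796 by floor area (total 18,265): Logistics 91,035.33 → $91,035; Inspection 523,516.91 → $523,517; Plating 969,513.54 → $969,514; Shipping 744,730.22 → $744,730.
Totals: Logistics $237,800 + $91,035 = $328,835; Inspection $237,800 + $523,517 = $761,317; Plating $237,800 + $969,514 = $1,207,314; Shipping $237,800 + $744,730 = $982,530.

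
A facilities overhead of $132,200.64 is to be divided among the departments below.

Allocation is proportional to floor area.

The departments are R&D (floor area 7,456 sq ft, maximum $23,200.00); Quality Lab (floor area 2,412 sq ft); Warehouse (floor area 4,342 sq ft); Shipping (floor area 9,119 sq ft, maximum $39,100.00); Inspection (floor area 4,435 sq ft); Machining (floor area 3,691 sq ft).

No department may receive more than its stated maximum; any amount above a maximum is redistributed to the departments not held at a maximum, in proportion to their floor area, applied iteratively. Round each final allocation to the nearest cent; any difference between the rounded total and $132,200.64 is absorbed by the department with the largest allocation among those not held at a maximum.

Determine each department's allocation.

Floor area total: 31,455.
Unconstrained shares: R&D 31,336.4480; Quality Lab 10,137.2737; Warehouse 18,248.7738; Shipping 38,325.7872; Inspection 18,639.6388; Machining 15,512.7186.
Cap binds for R&D ($23,200.00); remaining pool $109,000.64 reallocated over remaining floor area 23,999.
Cap binds for Shipping ($39,100.00); remaining pool $69,900.64 reallocated over remaining floor area 14,880.
Redistributed shares: Quality Lab 11,330.6683 → $11,330.67; Warehouse 20,397.0819 → $20,397.08; Inspection 20,833.9609 → $20,833.96; Machining 17,338.9289 → $17,338.93.

R&D: $23,200.00 | Quality Lab: $11,330.67 | Warehouse: $20,397.08 | Shipping: $39,100.00 | Inspection: $20,833.96 | Machining: $17,338.93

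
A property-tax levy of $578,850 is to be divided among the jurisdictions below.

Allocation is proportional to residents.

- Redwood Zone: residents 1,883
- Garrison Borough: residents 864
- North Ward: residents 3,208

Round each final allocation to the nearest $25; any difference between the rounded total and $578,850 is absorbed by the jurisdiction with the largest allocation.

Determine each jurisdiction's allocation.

Redwood Zone: $183,025 · Garrison Borough: $83,975 · North Ward: $311,850

Total residents = 5,955.
Unrounded shares: Redwood Zone 1,883/5,955 × $578,850 = 183,035.19; Garrison Borough 864/5,955 × $578,850 = 83,984.28; North Ward 3,208/5,955 × $578,850 = 311,830.53.
After rounding ($25): Redwood Zone $183,025; Garrison Borough $83,975; North Ward $311,825. Sum = $578,825.
Difference $578,850 − $578,825 = +$25 applied to largest allocation (North Ward): North Ward becomes $311,850.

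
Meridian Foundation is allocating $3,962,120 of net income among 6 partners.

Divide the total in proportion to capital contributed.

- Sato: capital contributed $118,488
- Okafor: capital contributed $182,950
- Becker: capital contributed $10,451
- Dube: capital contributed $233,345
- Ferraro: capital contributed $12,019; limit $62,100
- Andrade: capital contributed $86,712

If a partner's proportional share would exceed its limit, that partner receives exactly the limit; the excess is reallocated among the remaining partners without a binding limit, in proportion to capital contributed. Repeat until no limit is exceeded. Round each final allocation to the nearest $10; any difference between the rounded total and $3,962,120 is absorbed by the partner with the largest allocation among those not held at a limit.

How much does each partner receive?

Sato: $731,240 · Okafor: $1,129,070 · Becker: $64,500 · Dube: $1,440,070 · Ferraro: $62,100 · Andrade: $535,140

Total capital contributed = 643,965.
Proportional shares (ignoring caps): Sato 729,020.48; Okafor 1,125,635.48; Becker 64,301.81; Dube 1,435,700.53; Ferraro 73,949.24; Andrade 533,512.46.
Capped: Ferraro ($62,100); residual $3,900,020 reallocated over remaining capital contributed 631,946.
Remaining shares: Sato 731,242.18 → $731,240; Okafor 1,129,065.87 → $1,129,070; Becker 64,497.77 → $64,500; Dube 1,440,075.84 → $1,440,080; Andrade 535,138.34 → $535,140.
Rounding difference −$10 applied to Dube → $1,440,070.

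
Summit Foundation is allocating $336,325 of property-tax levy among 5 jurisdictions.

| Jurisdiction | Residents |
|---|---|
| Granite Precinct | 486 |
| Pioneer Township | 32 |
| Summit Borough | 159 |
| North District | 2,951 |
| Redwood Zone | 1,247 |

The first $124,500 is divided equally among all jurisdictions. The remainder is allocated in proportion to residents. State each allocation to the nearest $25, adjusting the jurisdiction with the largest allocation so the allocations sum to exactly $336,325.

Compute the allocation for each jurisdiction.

Granite Precinct: $46,025 · Pioneer Township: $26,300 · Summit Borough: $31,800 · North District: $153,125 · Redwood Zone: $79,075

$124,500 shared equally gives $24,900 per jurisdiction.
Remainder $211,825 by residents (total 4,875): Granite Precinct 21,117.32 → $21,125; Pioneer Township 1,390.44 → $1,400; Summit Borough 6,908.75 → $6,900; North District 128,224.73 → $128,225; Redwood Zone 54,183.75 → $54,175.
Totals: Granite Precinct $24,900 + $21,125 = $46,025; Pioneer Township $24,900 + $1,400 = $26,300; Summit Borough $24,900 + $6,900 = $31,800; North District $24,900 + $128,225 = $153,125; Redwood Zone $24,900 + $54,175 = $79,075.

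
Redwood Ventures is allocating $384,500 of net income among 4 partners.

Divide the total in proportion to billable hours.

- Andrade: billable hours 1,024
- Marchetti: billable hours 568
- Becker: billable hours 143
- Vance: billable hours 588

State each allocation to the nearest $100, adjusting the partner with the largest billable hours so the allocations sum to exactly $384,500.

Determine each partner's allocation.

Andrade: $169,500; Marchetti: $94,000; Becker: $23,700; Vance: $97,300

Sum of billable hours: 1,024 + 568 + 143 + 588 = 2,323.
Raw shares: Andrade 169,491.18; Marchetti 94,014.64; Becker 23,669.18; Vance 97,325.01.
At nearest $100: Andrade $169,500; Marchetti $94,000; Becker $23,700; Vance $97,300. Sum = $384,500.
Rounded total matches; no reconciliation needed.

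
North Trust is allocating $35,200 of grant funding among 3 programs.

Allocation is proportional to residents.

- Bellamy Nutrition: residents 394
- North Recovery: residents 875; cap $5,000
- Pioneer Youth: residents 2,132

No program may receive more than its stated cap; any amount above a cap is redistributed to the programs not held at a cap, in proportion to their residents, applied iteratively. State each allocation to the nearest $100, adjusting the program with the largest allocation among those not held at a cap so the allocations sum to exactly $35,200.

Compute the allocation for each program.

Residents total: 3,401.
Pro-rata shares before constraints: Bellamy Nutrition 4,077.86; North Recovery 9,056.16; Pioneer Youth 22,065.98.
Capped: North Recovery ($5,000); residual $30,200 reallocated over remaining residents 2,526.
Remaining shares: Bellamy Nutrition 4,710.53 → $4,700; Pioneer Youth 25,489.47 → $25,500.

Bellamy Nutrition: $4,700 · North Recovery: $5,000 · Pioneer Youth: $25,500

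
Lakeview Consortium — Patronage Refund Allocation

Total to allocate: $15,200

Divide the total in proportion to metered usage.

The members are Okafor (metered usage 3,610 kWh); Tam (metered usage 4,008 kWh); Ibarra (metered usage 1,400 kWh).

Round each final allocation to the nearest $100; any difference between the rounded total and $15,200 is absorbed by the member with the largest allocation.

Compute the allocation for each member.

Combined metered usage = 9,018.
Pro-rata amounts: Okafor 3,610/9,018 × $15,200 = 6,084.72; Tam 4,008/9,018 × $15,200 = 6,755.56; Ibarra 1,400/9,018 × $15,200 = 2,359.72.
After rounding ($100): Okafor $6,100; Tam $6,800; Ibarra $2,400. Sum = $15,300.
Difference $15,200 − $15,300 = −$100 applied to largest allocation (Tam): Tam becomes $6,700.

Okafor: $6,100 · Tam: $6,700 · Ibarra: $2,400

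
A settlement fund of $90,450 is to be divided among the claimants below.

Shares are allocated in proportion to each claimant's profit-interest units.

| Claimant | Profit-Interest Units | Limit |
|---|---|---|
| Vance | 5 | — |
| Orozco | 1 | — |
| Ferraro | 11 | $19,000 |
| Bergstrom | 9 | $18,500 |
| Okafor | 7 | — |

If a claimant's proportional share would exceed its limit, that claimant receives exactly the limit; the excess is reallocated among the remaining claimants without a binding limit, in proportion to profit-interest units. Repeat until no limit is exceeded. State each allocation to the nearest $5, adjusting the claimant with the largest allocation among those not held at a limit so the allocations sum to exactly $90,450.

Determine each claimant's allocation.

Vance: $20,365 · Orozco: $4,075 · Ferraro: $19,000 · Bergstrom: $18,500 · Okafor: $28,510

Profit-interest units total: 33.
Unconstrained shares: Vance 13,704.55; Orozco 2,740.91; Ferraro 30,150.00; Bergstrom 24,668.18; Okafor 19,186.36.
Capped: Ferraro ($19,000), Bergstrom ($18,500); balance $52,950 reallocated over remaining profit-interest units 13.
Shares after redistribution: Vance 20,365.38 → $20,365; Orozco 4,073.08 → $4,075; Okafor 28,511.54 → $28,510.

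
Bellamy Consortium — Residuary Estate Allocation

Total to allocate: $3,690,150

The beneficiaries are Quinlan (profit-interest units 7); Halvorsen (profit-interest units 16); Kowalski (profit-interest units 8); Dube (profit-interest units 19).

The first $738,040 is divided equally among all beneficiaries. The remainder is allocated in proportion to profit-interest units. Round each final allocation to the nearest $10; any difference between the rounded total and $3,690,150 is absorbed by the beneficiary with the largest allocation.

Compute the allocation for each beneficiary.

$738,040 shared equally gives $184,510 per beneficiary.
Remainder $2,952,110 by profit-interest units (total 50): Quinlan 413,295.40 → $413,300; Halvorsen 944,675.20 → $944,680; Kowalski 472,337.60 → $472,340; Dube 1,121,801.80 → $1,121,800.
Rounding difference −$10 on remainder applied to Dube.
Totals: Quinlan $184,510 + $413,300 = $597,810; Halvorsen $184,510 + $944,680 = $1,129,190; Kowalski $184,510 + $472,340 = $656,850; Dube $184,510 + $1,121,790 = $1,306,300.

Quinlan: $597,810; Halvorsen: $1,129,190; Kowalski: $656,850; Dube: $1,306,300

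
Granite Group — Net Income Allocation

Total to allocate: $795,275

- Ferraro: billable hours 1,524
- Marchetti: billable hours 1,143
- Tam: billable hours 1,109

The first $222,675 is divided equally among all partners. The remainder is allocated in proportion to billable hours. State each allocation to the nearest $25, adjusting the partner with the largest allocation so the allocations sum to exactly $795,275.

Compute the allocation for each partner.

$222,675 shared equally gives $74,225 per partner.
Remainder $572,600 by billable hours (total 3,776): Ferraro 231,102.33 → $231,100; Marchetti 173,326.75 → $173,325; Tam 168,170.92 → $168,175.
Totals: Ferraro $74,225 + $231,100 = $305,325; Marchetti $74,225 + $173,325 = $247,550; Tam $74,225 + $168,175 = $242,400.

Ferraro: $305,325 | Marchetti: $247,550 | Tam: $242,400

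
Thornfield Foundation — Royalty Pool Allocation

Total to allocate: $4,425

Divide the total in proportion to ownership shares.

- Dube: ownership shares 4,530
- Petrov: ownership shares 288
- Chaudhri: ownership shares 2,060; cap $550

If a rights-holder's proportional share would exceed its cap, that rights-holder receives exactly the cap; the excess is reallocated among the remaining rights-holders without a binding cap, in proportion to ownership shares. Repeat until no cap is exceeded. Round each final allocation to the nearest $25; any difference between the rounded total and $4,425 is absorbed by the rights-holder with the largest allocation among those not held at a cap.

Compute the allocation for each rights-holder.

Dube: $3,650 · Petrov: $225 · Chaudhri: $550

Ownership shares total: 6,878.
Proportional shares (ignoring caps): Dube 2,914.40; Petrov 185.29; Chaudhri 1,325.31.
Capped: Chaudhri ($550); residual $3,875 reallocated over remaining ownership shares 4,818.
Remaining shares: Dube 3,643.37 → $3,650; Petrov 231.63 → $225.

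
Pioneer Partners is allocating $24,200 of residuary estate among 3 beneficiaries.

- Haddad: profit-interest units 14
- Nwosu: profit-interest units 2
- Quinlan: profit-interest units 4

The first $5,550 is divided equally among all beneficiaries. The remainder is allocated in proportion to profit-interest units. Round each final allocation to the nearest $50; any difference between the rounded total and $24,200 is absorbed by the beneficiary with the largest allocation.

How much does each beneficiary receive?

$5,550 shared equally gives $1,850 per beneficiary.
Remainder $18,650 by profit-interest units (total 20): Haddad 13,055.00 → $13,050; Nwosu 1,865.00 → $1,850; Quinlan 3,730.00 → $3,750.
Totals: Haddad $1,850 + $13,050 = $14,900; Nwosu $1,850 + $1,850 = $3,700; Quinlan $1,850 + $3,750 = $5,600.

Haddad: $14,900 · Nwosu: $3,700 · Quinlan: $5,600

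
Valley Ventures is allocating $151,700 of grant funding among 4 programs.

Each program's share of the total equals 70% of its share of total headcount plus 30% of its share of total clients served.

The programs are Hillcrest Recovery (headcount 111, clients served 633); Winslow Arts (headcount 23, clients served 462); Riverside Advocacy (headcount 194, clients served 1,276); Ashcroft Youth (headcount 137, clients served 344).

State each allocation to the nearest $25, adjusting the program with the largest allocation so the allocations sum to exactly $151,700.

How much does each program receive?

Hillcrest Recovery: $35,950 · Winslow Arts: $13,000 · Riverside Advocacy: $65,700 · Ashcroft Youth: $37,050

Headcount total 465; clients served total 2,715.
Composite weights (70% headcount + 30% clients served): Hillcrest Recovery 0.2370; Winslow Arts 0.0857; Riverside Advocacy 0.4330; Ashcroft Youth 0.2442.
Pro-rata amounts: Hillcrest Recovery 35,959.20; Winslow Arts 12,996.65; Riverside Advocacy 65,691.79; Ashcroft Youth 37,052.36.
After rounding ($25): Hillcrest Recovery $35,950; Winslow Arts $13,000; Riverside Advocacy $65,700; Ashcroft Youth $37,050. Sum = $151,700.
Sum already equals the total — no adjustment.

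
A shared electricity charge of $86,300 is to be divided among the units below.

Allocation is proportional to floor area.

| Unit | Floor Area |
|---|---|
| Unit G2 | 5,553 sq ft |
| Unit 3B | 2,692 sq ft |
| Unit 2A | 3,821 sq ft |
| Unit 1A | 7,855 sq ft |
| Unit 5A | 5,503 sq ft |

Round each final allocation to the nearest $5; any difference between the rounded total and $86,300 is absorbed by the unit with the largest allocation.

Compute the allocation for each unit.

Unit G2: $18,850 · Unit 3B: $9,140 · Unit 2A: $12,970 · Unit 1A: $26,660 · Unit 5A: $18,680

Floor area total: 25,424.
Pro-rata amounts: Unit G2 5,553/25,424 × $86,300 = 18,849.27; Unit 3B 2,692/25,424 × $86,300 = 9,137.81; Unit 2A 3,821/25,424 × $86,300 = 12,970.12; Unit 1A 7,855/25,424 × $86,300 = 26,663.25; Unit 5A 5,503/25,424 × $86,300 = 18,679.55.
At nearest $5: Unit G2 $18,850; Unit 3B $9,140; Unit 2A $12,970; Unit 1A $26,665; Unit 5A $18,680. Sum = $86,305.
Difference $86,300 − $86,305 = −$5 applied to largest allocation (Unit 1A): Unit 1A becomes $26,660.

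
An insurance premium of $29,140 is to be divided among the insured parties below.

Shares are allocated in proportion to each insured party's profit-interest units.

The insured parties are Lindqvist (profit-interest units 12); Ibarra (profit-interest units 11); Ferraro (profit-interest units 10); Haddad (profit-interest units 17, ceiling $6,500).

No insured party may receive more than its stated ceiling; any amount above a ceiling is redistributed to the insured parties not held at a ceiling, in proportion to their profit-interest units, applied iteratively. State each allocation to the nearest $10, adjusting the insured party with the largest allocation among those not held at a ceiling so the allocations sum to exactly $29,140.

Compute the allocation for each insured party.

Lindqvist: $8,230 | Ibarra: $7,550 | Ferraro: $6,860 | Haddad: $6,500

Profit-interest units total: 50.
Unconstrained shares: Lindqvist 6,993.60; Ibarra 6,410.80; Ferraro 5,828.00; Haddad 9,907.60.
Cap binds for Haddad ($6,500); residual $22,640 reallocated over remaining profit-interest units 33.
Redistributed shares: Lindqvist 8,232.73 → $8,230; Ibarra 7,546.67 → $7,550; Ferraro 6,860.61 → $6,860.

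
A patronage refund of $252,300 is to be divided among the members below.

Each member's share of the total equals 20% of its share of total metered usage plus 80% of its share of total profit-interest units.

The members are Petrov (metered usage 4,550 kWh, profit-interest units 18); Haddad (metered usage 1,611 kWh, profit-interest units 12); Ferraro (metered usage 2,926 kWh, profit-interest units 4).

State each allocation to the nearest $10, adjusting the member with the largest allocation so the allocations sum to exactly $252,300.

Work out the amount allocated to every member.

Totals — metered usage 9,087, profit-interest units 34.
Combined weights (20% metered usage + 80% profit-interest units): Petrov 0.5237; Haddad 0.3178; Ferraro 0.1585.
Proportional shares: Petrov 132,122.57; Haddad 80,183.51; Ferraro 39,993.92.
Rounded to nearest $10: Petrov $132,120; Haddad $80,180; Ferraro $39,990. Sum = $252,290.
Difference $252,300 − $252,290 = +$10 applied to largest allocation (Petrov): Petrov becomes $132,130.

Petrov: $132,130 | Haddad: $80,180 | Ferraro: $39,990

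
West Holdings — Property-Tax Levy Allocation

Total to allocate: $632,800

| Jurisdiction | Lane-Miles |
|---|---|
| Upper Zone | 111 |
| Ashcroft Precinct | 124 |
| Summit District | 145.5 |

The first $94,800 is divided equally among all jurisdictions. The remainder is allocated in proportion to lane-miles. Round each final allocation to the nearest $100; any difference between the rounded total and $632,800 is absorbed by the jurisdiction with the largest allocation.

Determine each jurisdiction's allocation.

$94,800 shared equally gives $31,600 per jurisdiction.
Remainder $538,000 by lane-miles (total 380.5): Upper Zone 156,946.12 → $156,900; Ashcroft Precinct 175,327.20 → $175,300; Summit District 205,726.68 → $205,700.
Rounding difference +$100 on remainder applied to Summit District.
Totals: Upper Zone $31,600 + $156,900 = $188,500; Ashcroft Precinct $31,600 + $175,300 = $206,900; Summit District $31,600 + $205,800 = $237,400.

Upper Zone: $188,500 · Ashcroft Precinct: $206,900 · Summit District: $237,400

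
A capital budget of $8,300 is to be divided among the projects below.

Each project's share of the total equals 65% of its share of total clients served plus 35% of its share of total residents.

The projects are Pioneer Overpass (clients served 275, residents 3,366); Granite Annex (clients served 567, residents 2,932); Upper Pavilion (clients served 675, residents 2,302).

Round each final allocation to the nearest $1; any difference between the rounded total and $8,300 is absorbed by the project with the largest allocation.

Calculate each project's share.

Clients served total 1,517; residents total 8,600.
Composite weights (65% clients served + 35% residents): Pioneer Overpass 0.2548; Granite Annex 0.3623; Upper Pavilion 0.3829.
Proportional shares: Pioneer Overpass 2,115.00; Granite Annex 3,006.86; Upper Pavilion 3,178.14.
Rounded to nearest $1: Pioneer Overpass $2,115; Granite Annex $3,007; Upper Pavilion $3,178. Sum = $8,300.
Rounded total matches; no reconciliation needed.

Pioneer Overpass: $2,115 · Granite Annex: $3,007 · Upper Pavilion: $3,178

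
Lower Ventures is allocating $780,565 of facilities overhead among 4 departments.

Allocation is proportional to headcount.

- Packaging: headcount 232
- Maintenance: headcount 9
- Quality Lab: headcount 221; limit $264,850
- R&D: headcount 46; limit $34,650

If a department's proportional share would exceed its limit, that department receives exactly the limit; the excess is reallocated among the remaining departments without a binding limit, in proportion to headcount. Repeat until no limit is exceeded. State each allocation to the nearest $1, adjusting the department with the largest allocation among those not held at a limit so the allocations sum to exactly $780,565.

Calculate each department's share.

Headcount total: 508.
Unconstrained shares: Packaging 356,478.504; Maintenance 13,828.91; Quality Lab 339,576.51; R&D 70,681.08.
Cap binds for Quality Lab ($264,850), R&D ($34,650); residual $481,065 reallocated over remaining headcount 241.
Shares after redistribution: Packaging 463,099.92 → $463,100; Maintenance 17,965.08 → $17,965.

Packaging: $463,100 | Maintenance: $17,965 | Quality Lab: $264,850 | R&D: $34,650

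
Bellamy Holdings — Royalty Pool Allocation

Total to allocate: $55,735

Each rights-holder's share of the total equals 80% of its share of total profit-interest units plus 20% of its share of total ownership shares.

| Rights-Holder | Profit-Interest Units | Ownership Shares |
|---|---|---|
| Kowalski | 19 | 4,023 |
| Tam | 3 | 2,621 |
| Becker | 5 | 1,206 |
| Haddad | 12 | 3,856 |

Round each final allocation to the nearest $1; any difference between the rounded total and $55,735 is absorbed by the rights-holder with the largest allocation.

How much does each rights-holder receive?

Totals — profit-interest units 39, ownership shares 11,706.
Combined weights (80% profit-interest units + 20% ownership shares): Kowalski 0.4585; Tam 0.1063; Becker 0.1232; Haddad 0.3120.
Proportional shares: Kowalski 25,553.25; Tam 5,925.68; Becker 6,864.82; Haddad 17,391.25.
Rounded to nearest $1: Kowalski $25,553; Tam $5,926; Becker $6,865; Haddad $17,391. Sum = $55,735.
Rounded total matches; no reconciliation needed.

Kowalski: $25,553 · Tam: $5,926 · Becker: $6,865 · Haddad: $17,391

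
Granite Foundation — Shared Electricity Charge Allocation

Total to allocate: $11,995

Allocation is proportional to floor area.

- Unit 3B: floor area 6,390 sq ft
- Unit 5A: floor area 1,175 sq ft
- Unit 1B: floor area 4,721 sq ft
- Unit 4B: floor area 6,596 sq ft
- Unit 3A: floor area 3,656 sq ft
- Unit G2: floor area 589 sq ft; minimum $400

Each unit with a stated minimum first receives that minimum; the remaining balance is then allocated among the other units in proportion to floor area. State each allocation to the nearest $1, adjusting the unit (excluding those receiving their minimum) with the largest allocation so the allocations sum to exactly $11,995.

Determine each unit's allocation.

Unit 3B: $3,287; Unit 5A: $604; Unit 1B: $2,429; Unit 4B: $3,394; Unit 3A: $1,881; Unit G2: $400

Fund the minimums — Unit G2 $400. Balance $11,595.
Balance split over remaining floor area 22,538: Unit 3B 3,287.43 → $3,287; Unit 5A 604.496 → $604; Unit 1B 2,428.79 → $2,429; Unit 4B 3,393.41 → $3,393; Unit 3A 1,880.88 → $1,881.
Rounding difference +$1 applied to Unit 4B → $3,394.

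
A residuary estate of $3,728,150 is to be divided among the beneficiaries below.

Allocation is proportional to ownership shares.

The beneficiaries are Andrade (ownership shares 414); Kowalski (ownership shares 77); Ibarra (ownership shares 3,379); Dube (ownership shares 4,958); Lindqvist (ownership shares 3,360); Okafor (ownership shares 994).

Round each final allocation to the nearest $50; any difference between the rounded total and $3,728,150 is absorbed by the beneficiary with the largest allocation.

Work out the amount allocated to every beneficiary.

Total ownership shares = 13,182.
Raw shares: Andrade 414/13,182 × $3,728,150 = 117,088.01; Kowalski 77/13,182 × $3,728,150 = 21,777.24; Ibarra 3,379/13,182 × $3,728,150 = 955,653.08; Dube 4,958/13,182 × $3,728,150 = 1,402,227.86; Lindqvist 3,360/13,182 × $3,728,150 = 950,279.47; Okafor 994/13,182 × $3,728,150 = 281,124.34.
At nearest $50: Andrade $117,100; Kowalski $21,800; Ibarra $955,650; Dube $1,402,250; Lindqvist $950,300; Okafor $281,100. Sum = $3,728,200.
Difference $3,728,150 − $3,728,200 = −$50 applied to largest allocation (Dube): Dube becomes $1,402,200.

Andrade: $117,100; Kowalski: $21,800; Ibarra: $955,650; Dube: $1,402,200; Lindqvist: $950,300; Okafor: $281,100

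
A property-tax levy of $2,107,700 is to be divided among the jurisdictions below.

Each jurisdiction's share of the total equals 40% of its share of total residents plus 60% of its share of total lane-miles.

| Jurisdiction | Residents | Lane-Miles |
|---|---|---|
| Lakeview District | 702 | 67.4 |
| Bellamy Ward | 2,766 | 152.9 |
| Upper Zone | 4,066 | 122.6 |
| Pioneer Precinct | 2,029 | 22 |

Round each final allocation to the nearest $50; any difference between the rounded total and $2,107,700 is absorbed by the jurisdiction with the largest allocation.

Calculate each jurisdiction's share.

Lakeview District: $295,450 | Bellamy Ward: $773,750 | Upper Zone: $783,400 | Pioneer Precinct: $255,100

Totals — residents 9,563, lane-miles 364.9.
Combined weights (40% residents + 60% lane-miles): Lakeview District 0.1402; Bellamy Ward 0.3671; Upper Zone 0.3717; Pioneer Precinct 0.1210.
Proportional shares: Lakeview District 295,474.36; Bellamy Ward 773,751.97; Upper Zone 783,351.22; Pioneer Precinct 255,122.46.
At nearest $50: Lakeview District $295,450; Bellamy Ward $773,750; Upper Zone $783,350; Pioneer Precinct $255,100. Sum = $2,107,650.
Difference $2,107,700 − $2,107,650 = +$50 applied to largest allocation (Upper Zone): Upper Zone becomes $783,400.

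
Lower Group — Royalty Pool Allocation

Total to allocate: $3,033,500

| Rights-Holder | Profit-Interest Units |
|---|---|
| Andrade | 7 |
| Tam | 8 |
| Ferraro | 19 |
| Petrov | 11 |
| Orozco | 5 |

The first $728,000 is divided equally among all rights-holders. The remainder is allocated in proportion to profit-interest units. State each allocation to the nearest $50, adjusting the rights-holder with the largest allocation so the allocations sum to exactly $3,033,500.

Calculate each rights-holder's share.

Andrade: $468,350 | Tam: $514,500 | Ferraro: $1,021,700 | Petrov: $652,800 | Orozco: $376,150

Equal tier: $728,000 ÷ 5 = $145,600 apiece.
Remainder $2,305,500 by profit-interest units (total 50): Andrade 322,770.00 → $322,750; Tam 368,880.00 → $368,900; Ferraro 876,090.00 → $876,100; Petrov 507,210.00 → $507,200; Orozco 230,550.00 → $230,550.
Totals: Andrade $145,600 + $322,750 = $468,350; Tam $145,600 + $368,900 = $514,500; Ferraro $145,600 + $876,100 = $1,021,700; Petrov $145,600 + $507,200 = $652,800; Orozco $145,600 + $230,550 = $376,150.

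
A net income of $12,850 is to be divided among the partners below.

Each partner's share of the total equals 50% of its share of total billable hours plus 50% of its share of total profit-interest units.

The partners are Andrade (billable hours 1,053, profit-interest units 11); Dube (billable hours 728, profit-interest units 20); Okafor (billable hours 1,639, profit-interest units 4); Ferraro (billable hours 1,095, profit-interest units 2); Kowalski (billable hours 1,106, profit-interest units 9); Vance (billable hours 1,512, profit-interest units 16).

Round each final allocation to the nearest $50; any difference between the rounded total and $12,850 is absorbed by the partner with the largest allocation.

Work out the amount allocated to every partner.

Totals — billable hours 7,133, profit-interest units 62.
Composite weights (50% billable hours + 50% profit-interest units): Andrade 0.1625; Dube 0.2123; Okafor 0.1471; Ferraro 0.0929; Kowalski 0.1501; Vance 0.2350.
Unrounded shares: Andrade 2,088.40; Dube 2,728.32; Okafor 1,890.83; Ferraro 1,193.57; Kowalski 1,928.88; Vance 3,019.99.
At nearest $50: Andrade $2,100; Dube $2,750; Okafor $1,900; Ferraro $1,200; Kowalski $1,950; Vance $3,000. Sum = $12,900.
Difference $12,850 − $12,900 = −$50 applied to largest allocation (Vance): Vance becomes $2,950.

Andrade: $2,100 · Dube: $2,750 · Okafor: $1,900 · Ferraro: $1,200 · Kowalski: $1,950 · Vance: $2,950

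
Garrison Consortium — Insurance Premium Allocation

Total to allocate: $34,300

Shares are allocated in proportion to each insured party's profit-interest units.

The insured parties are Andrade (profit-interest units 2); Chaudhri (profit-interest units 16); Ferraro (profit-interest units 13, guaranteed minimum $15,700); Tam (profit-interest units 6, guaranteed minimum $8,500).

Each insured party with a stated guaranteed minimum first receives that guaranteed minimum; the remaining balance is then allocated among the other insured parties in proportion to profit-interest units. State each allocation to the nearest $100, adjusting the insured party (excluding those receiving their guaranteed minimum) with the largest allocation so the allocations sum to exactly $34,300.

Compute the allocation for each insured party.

Guaranteed amounts: Ferraro $15,700; Tam $8,500. Balance $10,100.
Balance split over remaining profit-interest units 18: Andrade 1,122.22 → $1,100; Chaudhri 8,977.78 → $9,000.

Andrade: $1,100 · Chaudhri: $9,000 · Ferraro: $15,700 · Tam: $8,500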